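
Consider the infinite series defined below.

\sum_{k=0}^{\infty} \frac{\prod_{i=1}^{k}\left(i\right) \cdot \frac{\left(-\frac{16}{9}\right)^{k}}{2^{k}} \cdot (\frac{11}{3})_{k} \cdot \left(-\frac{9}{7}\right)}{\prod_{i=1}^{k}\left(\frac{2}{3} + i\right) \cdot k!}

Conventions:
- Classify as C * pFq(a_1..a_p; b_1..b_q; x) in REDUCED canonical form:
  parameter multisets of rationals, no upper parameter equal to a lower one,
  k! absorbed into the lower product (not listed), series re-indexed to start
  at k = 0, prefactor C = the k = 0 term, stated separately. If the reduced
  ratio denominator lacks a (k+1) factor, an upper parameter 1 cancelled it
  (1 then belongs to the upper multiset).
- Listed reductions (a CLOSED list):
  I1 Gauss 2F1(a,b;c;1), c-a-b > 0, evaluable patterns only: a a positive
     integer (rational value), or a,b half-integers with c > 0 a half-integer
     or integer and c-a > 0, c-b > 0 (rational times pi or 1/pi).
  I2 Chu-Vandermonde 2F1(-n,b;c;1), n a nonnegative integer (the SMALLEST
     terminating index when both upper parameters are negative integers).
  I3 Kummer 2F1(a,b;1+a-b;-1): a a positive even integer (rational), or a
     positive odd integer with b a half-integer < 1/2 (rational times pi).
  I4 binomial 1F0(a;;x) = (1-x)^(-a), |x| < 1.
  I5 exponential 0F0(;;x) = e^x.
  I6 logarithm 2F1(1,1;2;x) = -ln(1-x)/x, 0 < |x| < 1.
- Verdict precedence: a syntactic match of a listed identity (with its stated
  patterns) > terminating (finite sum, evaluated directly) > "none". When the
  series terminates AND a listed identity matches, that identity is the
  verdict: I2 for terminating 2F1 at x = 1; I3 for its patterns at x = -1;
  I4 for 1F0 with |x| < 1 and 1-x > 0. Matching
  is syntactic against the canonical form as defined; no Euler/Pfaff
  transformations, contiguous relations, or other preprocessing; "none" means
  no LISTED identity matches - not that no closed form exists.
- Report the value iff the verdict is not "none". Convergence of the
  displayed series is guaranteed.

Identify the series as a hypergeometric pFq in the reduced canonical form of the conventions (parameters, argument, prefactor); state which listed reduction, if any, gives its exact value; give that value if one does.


x = -\frac{8}{9} here; the reduced form reads 2F1, upper {1, \frac{11}{3}}, lower {\frac{5}{3}}, C = -\frac{9}{7}. Verdict: none - this 2F1 at x = -\frac{8}{9} matches no listed pattern, and upper {1, \frac{11}{3}} holds no stopper.

Key observation: t_0 = -\frac{9}{7} here, and the running product (prefactor -9/7) telescopes to a rising factorial.
Adjacent-term ratio: r(k) = -\frac{8}{9} * (k+1) (k+\frac{11}{3}) / [(k+\frac{5}{3}) (k+1)] - poly over poly, x = -\frac{8}{9} from leading terms; C = -\frac{9}{7} at k = 0.


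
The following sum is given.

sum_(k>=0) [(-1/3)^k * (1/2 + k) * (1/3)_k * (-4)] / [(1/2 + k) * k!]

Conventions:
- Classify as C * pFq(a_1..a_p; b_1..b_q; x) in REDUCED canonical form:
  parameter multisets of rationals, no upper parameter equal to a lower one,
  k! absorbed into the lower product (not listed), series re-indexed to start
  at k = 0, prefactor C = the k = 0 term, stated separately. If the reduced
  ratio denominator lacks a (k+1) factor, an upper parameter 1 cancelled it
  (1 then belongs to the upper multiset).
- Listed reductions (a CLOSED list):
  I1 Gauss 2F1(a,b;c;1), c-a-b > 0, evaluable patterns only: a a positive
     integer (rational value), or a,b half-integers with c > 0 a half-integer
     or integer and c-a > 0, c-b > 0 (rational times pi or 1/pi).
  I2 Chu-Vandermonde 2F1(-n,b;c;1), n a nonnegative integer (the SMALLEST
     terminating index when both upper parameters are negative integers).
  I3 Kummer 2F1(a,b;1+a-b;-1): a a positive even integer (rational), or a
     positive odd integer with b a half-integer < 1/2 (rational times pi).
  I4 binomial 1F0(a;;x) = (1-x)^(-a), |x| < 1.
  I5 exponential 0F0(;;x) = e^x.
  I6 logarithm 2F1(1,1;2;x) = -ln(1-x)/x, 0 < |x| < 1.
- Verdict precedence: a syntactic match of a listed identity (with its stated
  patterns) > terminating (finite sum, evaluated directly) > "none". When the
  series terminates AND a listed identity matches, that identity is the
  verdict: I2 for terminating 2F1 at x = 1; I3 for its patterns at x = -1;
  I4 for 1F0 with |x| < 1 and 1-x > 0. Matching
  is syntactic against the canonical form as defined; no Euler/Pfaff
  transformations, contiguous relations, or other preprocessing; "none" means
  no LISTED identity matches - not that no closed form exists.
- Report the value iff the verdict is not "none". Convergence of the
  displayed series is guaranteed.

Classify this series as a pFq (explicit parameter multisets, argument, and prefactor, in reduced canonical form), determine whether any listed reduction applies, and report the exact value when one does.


Key observation: t_0 = -4 here, and striking the common factor k + 1/2 reduces the term (C = -4).
Term ratio: r(k) = (-1/3) * (k+1/3) / [(k+1)] - rational; roots negated = parameters, x = (-1/3), C = -4.

Prefactor -4, argument -1/3: 1F0 with upper {1/3} over lower {-}. Verdict at x = -1/3: the I4 binomial reduction matches (the 1F0 binomial series: exponent -1/3, x = -1/3). Its exact value is (-4) * (4/3)^(-1/3).


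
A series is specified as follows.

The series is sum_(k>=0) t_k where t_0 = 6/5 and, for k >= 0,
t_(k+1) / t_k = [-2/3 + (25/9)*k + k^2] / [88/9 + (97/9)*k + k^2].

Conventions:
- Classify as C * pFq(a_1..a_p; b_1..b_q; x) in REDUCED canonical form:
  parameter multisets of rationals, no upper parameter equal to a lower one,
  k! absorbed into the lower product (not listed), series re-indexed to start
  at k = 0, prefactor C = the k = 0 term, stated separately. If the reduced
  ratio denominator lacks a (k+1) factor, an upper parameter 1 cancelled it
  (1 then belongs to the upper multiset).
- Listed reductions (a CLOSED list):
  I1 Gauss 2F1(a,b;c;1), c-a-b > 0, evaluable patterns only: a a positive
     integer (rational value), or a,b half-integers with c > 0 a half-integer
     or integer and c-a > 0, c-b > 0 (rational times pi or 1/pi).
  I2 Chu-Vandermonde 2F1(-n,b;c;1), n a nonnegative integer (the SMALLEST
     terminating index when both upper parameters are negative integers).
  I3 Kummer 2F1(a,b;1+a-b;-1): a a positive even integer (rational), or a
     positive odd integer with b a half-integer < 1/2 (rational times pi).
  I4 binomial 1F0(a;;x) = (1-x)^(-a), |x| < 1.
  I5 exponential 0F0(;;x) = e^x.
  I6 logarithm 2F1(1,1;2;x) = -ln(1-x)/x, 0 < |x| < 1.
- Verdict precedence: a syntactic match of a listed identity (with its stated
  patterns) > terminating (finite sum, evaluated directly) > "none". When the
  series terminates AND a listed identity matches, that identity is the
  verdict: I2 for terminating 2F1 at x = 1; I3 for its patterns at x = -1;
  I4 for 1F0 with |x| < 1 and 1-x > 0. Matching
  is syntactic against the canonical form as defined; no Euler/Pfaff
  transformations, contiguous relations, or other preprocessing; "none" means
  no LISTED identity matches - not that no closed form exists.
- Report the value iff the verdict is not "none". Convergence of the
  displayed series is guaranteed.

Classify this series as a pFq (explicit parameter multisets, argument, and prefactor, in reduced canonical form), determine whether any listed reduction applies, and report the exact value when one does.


The series (x = 1) is 2F1: upper {-2/9, 3}, lower {88/9}, prefactor 6/5. Verdict: Gauss (I1, integer-parameter pattern) matches (x = 1: the Gamma ratio telescopes since c-a-b = 7 > 0 and a = 3 in Z>0). Hence: 4819/4374.

First insight: from the first term 6/5: factor the ratio over Q (C = 6/5): negated roots = parameters.
Adjacent-term ratio: r(k) = 1 * (k-2/9) (k+3) / [(k+88/9) (k+1)] ; factor over Q: parameters, x = 1, and C = 6/5.


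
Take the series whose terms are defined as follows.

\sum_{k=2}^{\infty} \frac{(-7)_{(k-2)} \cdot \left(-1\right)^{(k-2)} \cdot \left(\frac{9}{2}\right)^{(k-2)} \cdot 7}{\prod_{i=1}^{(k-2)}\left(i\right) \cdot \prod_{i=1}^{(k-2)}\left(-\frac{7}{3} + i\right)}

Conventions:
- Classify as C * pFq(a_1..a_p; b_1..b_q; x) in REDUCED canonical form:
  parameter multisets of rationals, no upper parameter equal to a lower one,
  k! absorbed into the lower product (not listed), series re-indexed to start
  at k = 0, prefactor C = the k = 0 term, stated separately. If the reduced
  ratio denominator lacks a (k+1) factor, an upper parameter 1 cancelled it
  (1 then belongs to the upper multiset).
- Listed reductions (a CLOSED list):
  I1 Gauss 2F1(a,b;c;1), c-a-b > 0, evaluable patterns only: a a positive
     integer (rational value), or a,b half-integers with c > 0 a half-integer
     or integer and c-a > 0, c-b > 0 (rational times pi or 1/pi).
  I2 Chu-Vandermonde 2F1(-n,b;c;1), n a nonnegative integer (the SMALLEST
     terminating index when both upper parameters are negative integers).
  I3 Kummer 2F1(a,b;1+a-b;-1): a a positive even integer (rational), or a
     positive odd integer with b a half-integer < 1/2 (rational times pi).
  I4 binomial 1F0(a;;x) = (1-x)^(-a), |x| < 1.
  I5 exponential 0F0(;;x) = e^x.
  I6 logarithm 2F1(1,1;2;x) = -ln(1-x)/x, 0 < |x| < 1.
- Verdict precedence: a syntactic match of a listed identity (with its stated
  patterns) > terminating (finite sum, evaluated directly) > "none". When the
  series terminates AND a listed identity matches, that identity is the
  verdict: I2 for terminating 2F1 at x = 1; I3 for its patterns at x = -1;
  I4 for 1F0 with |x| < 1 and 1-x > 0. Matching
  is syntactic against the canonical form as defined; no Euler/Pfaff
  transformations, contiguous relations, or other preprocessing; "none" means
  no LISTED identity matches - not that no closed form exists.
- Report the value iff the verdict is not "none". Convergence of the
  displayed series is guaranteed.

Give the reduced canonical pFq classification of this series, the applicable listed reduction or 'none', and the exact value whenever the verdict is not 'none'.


Reduced: x = -\frac{9}{2}, 1F1, upper = {-7}, lower = {-\frac{4}{3}}, C = 7. Verdict: terminating - the sum ends at index 7 because -7 is a negative integer; exact evaluation follows. Hence: \frac{529129299439}{901120}.

First insight: from the first term 7: the lower running product (prefactor 7) is a rising factorial.
Step ratio: r(k) = -\frac{9}{2} * (k-7) / [(k-\frac{4}{3}) (k+1)] - rational in k, leading ratio -\frac{9}{2}; with t_0 = 7, classification follows.


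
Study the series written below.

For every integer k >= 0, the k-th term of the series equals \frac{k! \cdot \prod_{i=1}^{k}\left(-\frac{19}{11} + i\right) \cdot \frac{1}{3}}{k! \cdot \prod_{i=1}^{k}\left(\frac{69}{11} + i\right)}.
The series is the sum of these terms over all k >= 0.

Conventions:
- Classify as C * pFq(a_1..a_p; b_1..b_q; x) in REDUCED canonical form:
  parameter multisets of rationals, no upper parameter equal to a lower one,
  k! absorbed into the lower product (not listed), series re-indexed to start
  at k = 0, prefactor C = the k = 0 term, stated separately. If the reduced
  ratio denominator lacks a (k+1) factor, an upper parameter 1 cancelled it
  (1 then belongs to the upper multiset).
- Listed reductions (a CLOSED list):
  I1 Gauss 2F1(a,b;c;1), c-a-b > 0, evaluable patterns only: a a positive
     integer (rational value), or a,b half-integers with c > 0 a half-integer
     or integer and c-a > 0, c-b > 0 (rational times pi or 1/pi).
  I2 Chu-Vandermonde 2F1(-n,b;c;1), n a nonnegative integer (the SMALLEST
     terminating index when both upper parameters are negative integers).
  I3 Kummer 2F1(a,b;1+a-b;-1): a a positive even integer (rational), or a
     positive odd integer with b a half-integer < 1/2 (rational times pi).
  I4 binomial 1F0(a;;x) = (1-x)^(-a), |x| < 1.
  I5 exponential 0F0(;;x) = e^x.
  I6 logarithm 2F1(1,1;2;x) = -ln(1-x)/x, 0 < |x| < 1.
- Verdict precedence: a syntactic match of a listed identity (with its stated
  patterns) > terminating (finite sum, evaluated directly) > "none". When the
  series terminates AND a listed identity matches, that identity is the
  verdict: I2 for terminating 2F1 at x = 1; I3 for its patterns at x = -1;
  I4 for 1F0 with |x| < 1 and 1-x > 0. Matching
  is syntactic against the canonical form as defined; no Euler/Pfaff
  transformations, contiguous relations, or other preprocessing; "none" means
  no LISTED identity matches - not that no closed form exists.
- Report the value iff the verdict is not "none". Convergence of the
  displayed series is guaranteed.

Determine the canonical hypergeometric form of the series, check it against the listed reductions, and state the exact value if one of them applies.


Classification (C = \frac{1}{3}): 2F1 with upper {-\frac{8}{11}, 1}, lower {\frac{80}{11}}, argument x = 1. Verdict: Gauss's theorem (I1) applies (x = 1: the Gamma ratio telescopes since c-a-b = 7 > 0 and a = 1 in Z>0). Exact value: \frac{23}{77}.

Key observation: x = 1 and the running product (prefactor 1/3) telescopes to a rising factorial.
Term ratio: r(k) = 1 * (k-\frac{8}{11}) (k+1) / [(k+\frac{80}{11}) (k+1)] - rational in k. x = 1; t_0 = \frac{1}{3}; negate the roots.


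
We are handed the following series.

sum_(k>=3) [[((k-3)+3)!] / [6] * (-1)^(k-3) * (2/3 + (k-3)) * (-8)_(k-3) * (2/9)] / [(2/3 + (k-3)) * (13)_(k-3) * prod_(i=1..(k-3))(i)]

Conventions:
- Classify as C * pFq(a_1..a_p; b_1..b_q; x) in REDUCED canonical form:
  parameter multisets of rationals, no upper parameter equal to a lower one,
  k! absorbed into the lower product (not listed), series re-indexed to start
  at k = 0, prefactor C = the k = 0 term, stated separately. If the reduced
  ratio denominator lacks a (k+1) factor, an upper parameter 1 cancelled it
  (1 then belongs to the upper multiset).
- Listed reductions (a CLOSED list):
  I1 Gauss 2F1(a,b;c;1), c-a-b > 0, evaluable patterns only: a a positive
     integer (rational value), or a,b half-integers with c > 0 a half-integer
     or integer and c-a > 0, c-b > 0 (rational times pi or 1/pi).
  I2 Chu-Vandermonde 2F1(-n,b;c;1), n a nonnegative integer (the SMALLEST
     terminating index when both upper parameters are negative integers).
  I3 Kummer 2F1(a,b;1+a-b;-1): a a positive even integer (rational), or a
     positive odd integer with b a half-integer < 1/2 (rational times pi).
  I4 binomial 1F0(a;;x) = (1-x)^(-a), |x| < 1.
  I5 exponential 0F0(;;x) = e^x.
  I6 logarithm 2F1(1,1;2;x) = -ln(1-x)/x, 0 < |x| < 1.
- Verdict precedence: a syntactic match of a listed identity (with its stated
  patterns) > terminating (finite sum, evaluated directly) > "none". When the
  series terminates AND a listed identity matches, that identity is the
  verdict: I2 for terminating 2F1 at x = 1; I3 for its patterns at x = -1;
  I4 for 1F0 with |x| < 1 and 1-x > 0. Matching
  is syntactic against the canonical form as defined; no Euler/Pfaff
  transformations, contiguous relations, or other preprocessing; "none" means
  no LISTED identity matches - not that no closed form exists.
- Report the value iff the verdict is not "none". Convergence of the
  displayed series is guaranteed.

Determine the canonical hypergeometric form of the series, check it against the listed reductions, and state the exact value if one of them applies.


Reduced: x = -1, 2F1, upper = {-8, 4}, lower = {13}, C = 2/9. Verdict: this is Kummer's theorem (I3) (x = -1; c = 13 equals 1+a-b for upper {-8, 4}: listed pattern). Exact value: 22/9.

The tell: from the first term 2/9: k + 2/3 divides numerator and denominator alike; C = 2/9 after cancelling.
Ratio: r(k) = (-1) * (k-8) (k+4) / [(k+13) (k+1)] - rational in k, leading ratio (-1); with t_0 = 2/9, classification follows.


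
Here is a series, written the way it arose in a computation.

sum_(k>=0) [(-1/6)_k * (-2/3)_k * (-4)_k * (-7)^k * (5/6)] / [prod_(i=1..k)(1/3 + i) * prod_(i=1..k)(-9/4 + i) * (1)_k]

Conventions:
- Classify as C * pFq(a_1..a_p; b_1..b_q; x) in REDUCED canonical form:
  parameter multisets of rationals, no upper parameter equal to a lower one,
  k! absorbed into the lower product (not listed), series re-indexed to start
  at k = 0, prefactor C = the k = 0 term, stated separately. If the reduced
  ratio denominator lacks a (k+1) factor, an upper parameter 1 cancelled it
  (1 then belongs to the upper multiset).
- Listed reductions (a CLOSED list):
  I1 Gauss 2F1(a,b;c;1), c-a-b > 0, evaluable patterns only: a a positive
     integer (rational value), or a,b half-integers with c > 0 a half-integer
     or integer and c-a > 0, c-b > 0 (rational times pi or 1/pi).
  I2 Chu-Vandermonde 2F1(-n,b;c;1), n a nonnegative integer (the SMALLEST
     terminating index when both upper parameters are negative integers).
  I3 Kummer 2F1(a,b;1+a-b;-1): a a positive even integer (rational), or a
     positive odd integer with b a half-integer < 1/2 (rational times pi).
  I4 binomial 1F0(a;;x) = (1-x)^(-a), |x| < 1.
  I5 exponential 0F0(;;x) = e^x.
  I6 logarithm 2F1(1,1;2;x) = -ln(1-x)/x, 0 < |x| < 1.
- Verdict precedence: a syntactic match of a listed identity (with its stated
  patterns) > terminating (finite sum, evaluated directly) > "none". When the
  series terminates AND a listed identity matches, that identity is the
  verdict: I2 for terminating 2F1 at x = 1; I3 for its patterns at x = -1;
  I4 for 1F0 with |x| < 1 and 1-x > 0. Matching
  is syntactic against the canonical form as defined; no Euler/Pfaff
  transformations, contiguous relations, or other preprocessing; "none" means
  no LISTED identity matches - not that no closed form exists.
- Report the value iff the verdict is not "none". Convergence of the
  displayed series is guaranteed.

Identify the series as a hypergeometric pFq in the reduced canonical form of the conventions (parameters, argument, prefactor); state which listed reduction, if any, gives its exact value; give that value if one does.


Classification (C = 5/6): 3F2 with upper {-4, -2/3, -1/6}, lower {-5/4, 4/3}, argument x = -7. Verdict: terminating - the sum ends at index 4 because -4 is a negative integer; exact evaluation follows. Hence: 1832659/18954.

Key step: from the first term 5/6: (1)_k (C = 5/6, x = -7) is k! itself.
Ratio: r(k) = (-7) * (k-4) (k-2/3) (k-1/6) / [(k-5/4) (k+4/3) (k+1)] - rational; roots negated = parameters, x = (-7), C = 5/6.


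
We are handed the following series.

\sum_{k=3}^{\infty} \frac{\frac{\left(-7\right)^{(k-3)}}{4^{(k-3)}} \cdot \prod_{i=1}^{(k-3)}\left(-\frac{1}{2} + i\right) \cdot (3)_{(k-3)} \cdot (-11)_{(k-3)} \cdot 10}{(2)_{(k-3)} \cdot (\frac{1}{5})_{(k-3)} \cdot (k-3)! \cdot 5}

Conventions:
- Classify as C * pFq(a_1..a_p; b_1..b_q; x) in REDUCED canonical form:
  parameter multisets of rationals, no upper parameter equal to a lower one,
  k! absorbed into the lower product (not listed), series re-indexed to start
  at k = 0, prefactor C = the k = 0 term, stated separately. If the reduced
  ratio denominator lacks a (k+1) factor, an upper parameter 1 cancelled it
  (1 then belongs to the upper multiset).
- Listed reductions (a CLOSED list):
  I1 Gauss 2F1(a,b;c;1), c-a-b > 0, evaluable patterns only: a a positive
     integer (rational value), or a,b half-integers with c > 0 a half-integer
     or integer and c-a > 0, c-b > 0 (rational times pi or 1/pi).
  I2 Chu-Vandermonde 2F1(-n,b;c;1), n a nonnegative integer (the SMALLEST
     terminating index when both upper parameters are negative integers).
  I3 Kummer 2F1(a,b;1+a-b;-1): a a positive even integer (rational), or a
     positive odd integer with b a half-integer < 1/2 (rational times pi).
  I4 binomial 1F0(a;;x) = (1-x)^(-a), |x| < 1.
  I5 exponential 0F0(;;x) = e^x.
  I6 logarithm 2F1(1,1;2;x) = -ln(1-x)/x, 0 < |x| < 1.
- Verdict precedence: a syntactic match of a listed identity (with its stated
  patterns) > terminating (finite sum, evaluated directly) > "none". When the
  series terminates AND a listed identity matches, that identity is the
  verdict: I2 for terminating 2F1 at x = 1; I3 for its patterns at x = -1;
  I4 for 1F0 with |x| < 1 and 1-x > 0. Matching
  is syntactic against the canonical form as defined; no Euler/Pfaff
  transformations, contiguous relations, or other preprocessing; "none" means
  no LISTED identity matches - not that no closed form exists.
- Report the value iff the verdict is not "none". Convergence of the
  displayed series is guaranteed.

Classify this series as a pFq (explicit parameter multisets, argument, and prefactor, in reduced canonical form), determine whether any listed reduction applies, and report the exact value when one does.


Key observation: from the first term 2: the running product (prefactor 2) telescopes to a rising factorial.
Adjacent-term ratio: r(k) = -\frac{7}{4} * (k-11) (k+\frac{1}{2}) (k+3) / [(k+\frac{1}{5}) (k+2) (k+1)] ; factor over Q: parameters, x = -\frac{7}{4}, and C = 2.

This is 2 * 3F2(-11, \frac{1}{2}, 3; \frac{1}{5}, 2; -\frac{7}{4}) in reduced canonical form. Verdict: terminating - the sum ends at index 11 because -11 is a negative integer; exact evaluation follows. Hence: \frac{5041214939799004271369}{1772412743974912}.


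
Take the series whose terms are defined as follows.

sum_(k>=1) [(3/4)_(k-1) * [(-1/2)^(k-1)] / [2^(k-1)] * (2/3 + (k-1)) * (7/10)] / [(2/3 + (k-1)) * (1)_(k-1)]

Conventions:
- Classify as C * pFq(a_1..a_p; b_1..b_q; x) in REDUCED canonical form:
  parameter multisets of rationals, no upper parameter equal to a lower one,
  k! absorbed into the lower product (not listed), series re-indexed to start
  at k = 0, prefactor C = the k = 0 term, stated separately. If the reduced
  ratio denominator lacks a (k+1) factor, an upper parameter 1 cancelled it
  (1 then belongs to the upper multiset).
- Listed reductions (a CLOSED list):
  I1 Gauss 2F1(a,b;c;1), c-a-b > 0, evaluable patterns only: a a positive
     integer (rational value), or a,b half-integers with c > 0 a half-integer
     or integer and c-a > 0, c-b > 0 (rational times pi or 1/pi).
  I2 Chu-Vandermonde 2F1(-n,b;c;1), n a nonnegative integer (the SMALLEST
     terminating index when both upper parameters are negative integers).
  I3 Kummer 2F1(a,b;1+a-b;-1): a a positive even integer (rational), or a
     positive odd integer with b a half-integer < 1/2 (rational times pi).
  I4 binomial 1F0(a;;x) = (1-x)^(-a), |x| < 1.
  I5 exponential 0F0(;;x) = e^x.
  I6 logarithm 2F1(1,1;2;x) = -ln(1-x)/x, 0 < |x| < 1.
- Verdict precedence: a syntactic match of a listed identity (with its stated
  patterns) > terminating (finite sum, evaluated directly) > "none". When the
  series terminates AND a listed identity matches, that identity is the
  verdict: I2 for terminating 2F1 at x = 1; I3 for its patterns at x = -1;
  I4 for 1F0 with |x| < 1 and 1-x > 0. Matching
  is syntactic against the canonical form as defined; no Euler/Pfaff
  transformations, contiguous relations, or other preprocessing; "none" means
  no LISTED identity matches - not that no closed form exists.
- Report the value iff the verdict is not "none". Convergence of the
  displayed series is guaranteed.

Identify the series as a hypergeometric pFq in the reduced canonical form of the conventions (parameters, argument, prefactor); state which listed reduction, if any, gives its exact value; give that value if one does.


The series (x = -1/4) is 1F0: upper {3/4}, lower {-}, prefactor 7/10. Verdict at x = -1/4: binomial (I4) matches (the 1F0 binomial series: exponent -3/4, x = -1/4). Exact value: (7/10) * (5/4)^(-3/4).

Key observation: x = (-1/4) and (1)_k (prefactor 7/10) is k! itself.
Term ratio: r(k) = (-1/4) * (k+3/4) / [(k+1)] ; factor over Q: parameters, x = (-1/4), and C = 7/10.


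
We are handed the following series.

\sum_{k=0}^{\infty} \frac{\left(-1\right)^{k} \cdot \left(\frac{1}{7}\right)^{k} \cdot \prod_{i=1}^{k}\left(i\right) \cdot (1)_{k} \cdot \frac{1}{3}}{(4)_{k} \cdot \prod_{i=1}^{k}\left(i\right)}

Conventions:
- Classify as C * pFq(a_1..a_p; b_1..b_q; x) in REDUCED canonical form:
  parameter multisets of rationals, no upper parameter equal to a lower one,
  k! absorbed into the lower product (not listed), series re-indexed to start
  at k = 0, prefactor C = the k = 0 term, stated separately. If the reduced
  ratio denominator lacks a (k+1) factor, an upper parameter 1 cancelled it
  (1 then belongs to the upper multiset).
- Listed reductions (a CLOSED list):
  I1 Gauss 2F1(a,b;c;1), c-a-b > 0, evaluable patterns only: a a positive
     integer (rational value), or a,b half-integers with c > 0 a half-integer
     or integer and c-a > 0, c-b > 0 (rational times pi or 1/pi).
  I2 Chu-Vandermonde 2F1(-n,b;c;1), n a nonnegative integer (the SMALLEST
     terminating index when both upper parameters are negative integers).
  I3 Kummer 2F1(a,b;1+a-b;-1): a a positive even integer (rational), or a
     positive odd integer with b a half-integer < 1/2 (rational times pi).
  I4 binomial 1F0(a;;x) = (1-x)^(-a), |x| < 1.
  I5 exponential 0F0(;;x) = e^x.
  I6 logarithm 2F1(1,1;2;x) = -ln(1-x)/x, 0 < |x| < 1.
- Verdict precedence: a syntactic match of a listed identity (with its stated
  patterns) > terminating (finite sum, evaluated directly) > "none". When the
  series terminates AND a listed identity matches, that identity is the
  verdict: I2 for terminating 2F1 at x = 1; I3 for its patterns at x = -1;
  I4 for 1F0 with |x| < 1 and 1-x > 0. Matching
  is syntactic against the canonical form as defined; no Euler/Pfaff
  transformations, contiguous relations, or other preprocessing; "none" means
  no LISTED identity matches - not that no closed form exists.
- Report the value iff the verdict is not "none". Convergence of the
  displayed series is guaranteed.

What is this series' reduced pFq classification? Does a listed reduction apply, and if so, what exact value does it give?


Prefactor \frac{1}{3}, argument -\frac{1}{7}: 2F1 with upper {1, 1} over lower {4}. Verdict: none. A 2F1 with upper {1, 1} fits none of I1-I6 at x = -\frac{1}{7}; the sum runs forever.

The tell: t_0 being \frac{1}{3}, the (-1)^k factor (C = 1/3) folds into the argument's sign.
Adjacent-term ratio: r(k) = -\frac{1}{7} * (k+1) (k+1) / [(k+4) (k+1)] ; factor over Q: parameters, x = -\frac{1}{7}, and C = \frac{1}{3}.


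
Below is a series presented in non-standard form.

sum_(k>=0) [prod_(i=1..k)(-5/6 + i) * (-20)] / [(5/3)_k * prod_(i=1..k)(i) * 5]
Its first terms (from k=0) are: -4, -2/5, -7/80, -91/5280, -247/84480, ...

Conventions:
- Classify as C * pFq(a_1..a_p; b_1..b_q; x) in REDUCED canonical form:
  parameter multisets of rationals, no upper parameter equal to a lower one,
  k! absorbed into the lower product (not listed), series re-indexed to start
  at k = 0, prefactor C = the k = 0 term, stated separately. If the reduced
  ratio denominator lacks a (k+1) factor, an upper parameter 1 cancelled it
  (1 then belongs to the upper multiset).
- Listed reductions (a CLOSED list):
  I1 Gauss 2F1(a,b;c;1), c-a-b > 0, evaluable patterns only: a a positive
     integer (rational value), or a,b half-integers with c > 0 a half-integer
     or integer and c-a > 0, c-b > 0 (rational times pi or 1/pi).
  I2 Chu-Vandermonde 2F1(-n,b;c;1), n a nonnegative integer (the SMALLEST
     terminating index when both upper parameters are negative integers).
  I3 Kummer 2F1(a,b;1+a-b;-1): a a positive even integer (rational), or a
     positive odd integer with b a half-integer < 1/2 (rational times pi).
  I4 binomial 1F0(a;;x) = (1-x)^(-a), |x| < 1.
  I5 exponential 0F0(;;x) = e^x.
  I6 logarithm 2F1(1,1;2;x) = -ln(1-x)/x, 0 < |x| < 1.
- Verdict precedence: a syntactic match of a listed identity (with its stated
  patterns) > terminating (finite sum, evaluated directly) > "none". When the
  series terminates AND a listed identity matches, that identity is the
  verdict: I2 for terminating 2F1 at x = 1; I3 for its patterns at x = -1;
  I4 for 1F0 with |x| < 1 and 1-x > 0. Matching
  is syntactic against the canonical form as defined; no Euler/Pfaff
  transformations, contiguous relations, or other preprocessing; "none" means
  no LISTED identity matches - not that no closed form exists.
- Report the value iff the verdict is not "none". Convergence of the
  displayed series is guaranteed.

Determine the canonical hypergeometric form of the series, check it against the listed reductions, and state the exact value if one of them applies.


This is -4 * 1F1(1/6; 5/3; 1) in reduced canonical form. Verdict: none here - no I1-I6 shape fits x = 1 with lower {5/3}.

Key observation: t_0 = -4 here, and the product of the first k integers (prefactor -4) is k!.
Term ratio: r(k) = 1 * (k+1/6) / [(k+5/3) (k+1)] ; factor over Q: parameters, x = 1, and C = -4.


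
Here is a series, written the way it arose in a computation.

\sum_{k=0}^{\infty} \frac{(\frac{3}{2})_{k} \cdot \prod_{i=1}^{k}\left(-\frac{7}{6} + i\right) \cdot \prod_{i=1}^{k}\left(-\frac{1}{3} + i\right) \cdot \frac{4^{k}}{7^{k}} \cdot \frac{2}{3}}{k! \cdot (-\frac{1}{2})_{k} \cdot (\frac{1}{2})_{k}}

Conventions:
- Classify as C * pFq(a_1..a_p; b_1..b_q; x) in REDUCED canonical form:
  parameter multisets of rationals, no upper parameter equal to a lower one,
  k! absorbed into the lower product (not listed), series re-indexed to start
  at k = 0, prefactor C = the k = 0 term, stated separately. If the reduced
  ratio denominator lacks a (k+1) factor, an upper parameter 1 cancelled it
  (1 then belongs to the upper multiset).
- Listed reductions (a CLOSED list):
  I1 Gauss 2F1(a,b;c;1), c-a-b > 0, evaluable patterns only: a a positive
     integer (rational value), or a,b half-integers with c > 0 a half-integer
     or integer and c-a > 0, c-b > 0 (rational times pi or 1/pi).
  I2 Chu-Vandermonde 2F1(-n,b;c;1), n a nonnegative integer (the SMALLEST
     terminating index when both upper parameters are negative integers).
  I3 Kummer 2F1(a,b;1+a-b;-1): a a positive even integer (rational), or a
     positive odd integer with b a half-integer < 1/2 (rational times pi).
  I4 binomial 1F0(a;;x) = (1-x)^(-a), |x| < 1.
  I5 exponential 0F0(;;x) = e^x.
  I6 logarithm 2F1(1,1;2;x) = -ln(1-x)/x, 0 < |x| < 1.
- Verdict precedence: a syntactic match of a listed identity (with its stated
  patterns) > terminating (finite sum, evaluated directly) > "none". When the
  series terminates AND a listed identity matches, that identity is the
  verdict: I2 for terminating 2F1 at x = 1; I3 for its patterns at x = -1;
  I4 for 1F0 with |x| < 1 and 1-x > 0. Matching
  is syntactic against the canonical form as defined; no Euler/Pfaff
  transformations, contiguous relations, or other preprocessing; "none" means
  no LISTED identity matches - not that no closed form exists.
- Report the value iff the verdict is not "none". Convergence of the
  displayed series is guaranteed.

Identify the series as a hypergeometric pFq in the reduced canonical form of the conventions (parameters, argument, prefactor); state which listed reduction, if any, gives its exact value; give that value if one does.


x = \frac{4}{7} here; the reduced form reads 3F2, upper {-\frac{1}{6}, \frac{2}{3}, \frac{3}{2}}, lower {-\frac{1}{2}, \frac{1}{2}}, C = \frac{2}{3}. Verdict: no listed reduction: x = \frac{4}{7} and upper {-\frac{1}{6}, \frac{2}{3}, \frac{3}{2}} fail every I1-I6 pattern.

First insight: with t_0 = \frac{2}{3}, the two geometric factors (C = 2/3) combine into one argument.
Term ratio: r(k) = \frac{4}{7} * (k-\frac{1}{6}) (k+\frac{2}{3}) (k+\frac{3}{2}) / [(k-\frac{1}{2}) (k+\frac{1}{2}) (k+1)] - poly over poly, x = \frac{4}{7} from leading terms; C = \frac{2}{3} at k = 0.


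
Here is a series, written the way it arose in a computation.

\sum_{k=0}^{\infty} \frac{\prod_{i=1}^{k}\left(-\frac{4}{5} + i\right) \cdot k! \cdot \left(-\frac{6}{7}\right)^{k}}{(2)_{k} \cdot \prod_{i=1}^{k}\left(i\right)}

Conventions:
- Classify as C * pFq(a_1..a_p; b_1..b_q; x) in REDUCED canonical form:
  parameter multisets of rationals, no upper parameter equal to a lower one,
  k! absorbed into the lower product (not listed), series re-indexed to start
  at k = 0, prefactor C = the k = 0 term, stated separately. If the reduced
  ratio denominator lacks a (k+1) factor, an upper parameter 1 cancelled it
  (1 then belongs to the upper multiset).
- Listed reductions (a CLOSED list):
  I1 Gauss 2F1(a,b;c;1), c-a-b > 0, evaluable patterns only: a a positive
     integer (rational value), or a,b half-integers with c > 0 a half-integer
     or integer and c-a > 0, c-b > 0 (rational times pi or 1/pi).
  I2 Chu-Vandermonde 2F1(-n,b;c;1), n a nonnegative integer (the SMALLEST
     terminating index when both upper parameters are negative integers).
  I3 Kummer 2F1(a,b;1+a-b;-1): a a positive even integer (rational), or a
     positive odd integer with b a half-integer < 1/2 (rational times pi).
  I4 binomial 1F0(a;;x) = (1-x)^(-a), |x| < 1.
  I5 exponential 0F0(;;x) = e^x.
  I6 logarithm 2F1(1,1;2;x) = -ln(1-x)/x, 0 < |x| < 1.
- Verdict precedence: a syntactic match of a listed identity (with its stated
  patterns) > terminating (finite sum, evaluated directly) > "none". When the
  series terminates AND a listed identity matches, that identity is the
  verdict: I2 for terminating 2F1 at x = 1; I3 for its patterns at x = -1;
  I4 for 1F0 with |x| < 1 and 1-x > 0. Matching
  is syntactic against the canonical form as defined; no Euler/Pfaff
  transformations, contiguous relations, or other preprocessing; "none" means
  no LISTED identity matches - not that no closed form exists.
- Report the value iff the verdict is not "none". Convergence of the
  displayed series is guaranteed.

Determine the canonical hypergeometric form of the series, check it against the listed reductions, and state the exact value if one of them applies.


Prefactor 1, argument -\frac{6}{7}: 2F1 with upper {\frac{1}{5}, 1} over lower {2}. Verdict: none. No listed pattern accepts 2F1(\frac{1}{5}, 1; 2; -\frac{6}{7}).

Key observation: x = -\frac{6}{7} and the factorial ratio (prefactor 1) (k+a-1)!/(a-1)! is a rising factorial (a)_k.
Step ratio: r(k) = -\frac{6}{7} * (k+\frac{1}{5}) (k+1) / [(k+2) (k+1)] - poly over poly, x = -\frac{6}{7} from leading terms; C = 1 at k = 0.


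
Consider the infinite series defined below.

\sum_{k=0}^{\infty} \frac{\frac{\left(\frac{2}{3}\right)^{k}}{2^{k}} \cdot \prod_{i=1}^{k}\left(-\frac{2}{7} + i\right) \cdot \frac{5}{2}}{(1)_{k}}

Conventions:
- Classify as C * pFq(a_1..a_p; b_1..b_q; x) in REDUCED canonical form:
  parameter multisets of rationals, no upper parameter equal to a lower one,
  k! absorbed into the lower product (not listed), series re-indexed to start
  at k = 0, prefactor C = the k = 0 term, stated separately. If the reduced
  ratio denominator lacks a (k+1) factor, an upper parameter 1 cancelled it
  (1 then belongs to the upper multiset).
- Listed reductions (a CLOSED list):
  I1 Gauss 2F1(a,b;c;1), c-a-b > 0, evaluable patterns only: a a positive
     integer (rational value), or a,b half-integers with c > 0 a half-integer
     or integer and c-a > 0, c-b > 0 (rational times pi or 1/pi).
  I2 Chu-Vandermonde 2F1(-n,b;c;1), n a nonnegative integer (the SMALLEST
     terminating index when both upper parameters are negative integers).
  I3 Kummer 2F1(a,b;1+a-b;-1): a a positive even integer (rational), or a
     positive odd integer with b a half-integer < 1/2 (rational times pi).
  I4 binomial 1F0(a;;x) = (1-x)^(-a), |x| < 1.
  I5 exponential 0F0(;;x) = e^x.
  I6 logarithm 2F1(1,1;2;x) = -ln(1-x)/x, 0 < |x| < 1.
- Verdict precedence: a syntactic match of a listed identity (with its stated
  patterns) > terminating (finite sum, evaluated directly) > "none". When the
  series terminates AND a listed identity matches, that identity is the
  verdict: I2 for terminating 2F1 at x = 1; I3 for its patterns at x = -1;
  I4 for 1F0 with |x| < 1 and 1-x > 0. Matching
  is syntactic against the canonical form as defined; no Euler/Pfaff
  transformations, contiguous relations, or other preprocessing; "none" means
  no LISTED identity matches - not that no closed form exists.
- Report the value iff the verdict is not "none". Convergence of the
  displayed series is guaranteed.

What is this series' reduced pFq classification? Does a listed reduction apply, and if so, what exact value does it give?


The tell: with t_0 = \frac{5}{2}, (1)_k (C = 5/2, x = 1/3) is k! itself.
Step ratio: r(k) = \frac{1}{3} * (k+\frac{5}{7}) / [(k+1)] - rational in k. x = \frac{1}{3}; t_0 = \frac{5}{2}; negate the roots.

Prefactor \frac{5}{2}, argument \frac{1}{3}: 1F0 with upper {\frac{5}{7}} over lower {-}. Verdict: the binomial series (I4) applies (the 1F0 binomial series: exponent -5/7, x = \frac{1}{3}). Exact value: \frac{5}{2} \cdot \left(\frac{2}{3}\right)^{-\frac{5}{7}}.


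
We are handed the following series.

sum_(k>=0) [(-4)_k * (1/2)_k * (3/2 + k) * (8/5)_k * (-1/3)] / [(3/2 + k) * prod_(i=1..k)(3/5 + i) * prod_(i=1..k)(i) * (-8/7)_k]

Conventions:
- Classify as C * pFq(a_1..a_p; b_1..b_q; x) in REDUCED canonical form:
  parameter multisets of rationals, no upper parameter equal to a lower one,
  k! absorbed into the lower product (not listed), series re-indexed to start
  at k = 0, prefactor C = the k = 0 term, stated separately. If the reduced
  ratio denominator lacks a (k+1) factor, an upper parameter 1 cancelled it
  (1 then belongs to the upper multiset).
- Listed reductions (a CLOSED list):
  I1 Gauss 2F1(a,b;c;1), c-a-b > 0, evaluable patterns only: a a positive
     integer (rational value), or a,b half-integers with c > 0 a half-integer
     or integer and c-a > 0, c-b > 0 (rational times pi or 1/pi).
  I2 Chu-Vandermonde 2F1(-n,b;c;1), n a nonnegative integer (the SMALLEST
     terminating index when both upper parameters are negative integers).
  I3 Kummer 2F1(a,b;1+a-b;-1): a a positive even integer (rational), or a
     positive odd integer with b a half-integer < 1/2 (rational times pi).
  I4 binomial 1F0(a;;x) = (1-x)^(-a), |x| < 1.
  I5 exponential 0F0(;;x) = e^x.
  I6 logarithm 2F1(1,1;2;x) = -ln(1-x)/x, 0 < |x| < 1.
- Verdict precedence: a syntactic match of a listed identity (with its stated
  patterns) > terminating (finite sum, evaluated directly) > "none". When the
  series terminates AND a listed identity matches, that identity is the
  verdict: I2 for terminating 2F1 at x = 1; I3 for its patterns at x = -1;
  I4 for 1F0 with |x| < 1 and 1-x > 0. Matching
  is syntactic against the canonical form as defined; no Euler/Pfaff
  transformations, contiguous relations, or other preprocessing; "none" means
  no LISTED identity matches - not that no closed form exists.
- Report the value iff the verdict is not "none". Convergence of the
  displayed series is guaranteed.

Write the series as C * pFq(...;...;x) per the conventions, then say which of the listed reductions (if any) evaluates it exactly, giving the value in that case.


x = 1 here; the reduced form reads 2F1, upper {-4, 1/2}, lower {-8/7}, C = -1/3. Verdict at x = 1: Chu-Vandermonde (I2) matches (terminating 2F1 at x = 1 with n = 4, b = 1/2, c = -8/7). Its exact value is -2185/3328.

Key step: with t_0 = -1/3, the product of the first k integers (C = -1/3) is k!.
Step ratio: r(k) = 1 * (k-4) (k+1/2) / [(k-8/7) (k+1)] - rational; roots negated = parameters, x = 1, C = -1/3.


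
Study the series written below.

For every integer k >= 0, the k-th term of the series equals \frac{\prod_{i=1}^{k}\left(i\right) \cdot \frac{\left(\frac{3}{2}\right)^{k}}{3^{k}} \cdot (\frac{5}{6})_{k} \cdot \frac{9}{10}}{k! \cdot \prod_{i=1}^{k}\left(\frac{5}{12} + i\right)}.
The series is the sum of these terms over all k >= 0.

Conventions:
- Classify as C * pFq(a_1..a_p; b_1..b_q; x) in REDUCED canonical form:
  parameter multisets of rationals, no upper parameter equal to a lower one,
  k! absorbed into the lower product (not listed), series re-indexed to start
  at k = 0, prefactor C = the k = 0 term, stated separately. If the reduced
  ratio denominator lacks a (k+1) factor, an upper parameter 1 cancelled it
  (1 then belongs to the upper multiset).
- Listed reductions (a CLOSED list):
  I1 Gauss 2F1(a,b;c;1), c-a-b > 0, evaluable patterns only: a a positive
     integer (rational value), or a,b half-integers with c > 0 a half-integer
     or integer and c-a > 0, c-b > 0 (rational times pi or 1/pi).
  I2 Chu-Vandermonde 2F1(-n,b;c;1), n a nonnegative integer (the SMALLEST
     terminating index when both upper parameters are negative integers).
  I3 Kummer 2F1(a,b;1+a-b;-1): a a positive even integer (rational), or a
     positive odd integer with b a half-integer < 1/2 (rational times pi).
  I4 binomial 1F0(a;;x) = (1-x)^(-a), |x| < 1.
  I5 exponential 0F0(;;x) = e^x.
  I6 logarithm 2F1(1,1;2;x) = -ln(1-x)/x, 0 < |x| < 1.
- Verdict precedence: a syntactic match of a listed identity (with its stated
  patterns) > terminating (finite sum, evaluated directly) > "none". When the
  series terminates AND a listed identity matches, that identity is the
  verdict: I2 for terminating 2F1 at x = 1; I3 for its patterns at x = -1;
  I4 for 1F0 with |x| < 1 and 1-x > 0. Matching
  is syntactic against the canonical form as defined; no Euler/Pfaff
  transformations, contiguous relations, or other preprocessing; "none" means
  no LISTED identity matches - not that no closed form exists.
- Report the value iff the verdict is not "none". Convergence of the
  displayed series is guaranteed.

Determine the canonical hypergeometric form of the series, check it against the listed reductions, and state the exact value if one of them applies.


x = \frac{1}{2} here; the reduced form reads 2F1, upper {\frac{5}{6}, 1}, lower {\frac{17}{12}}, C = \frac{9}{10}. Verdict: no listed reduction: x = \frac{1}{2} and upper {\frac{5}{6}, 1} fail every I1-I6 pattern.

The tell: with t_0 = \frac{9}{10}, the two k-th powers (C = 9/10) combine into one argument.
Adjacent-term ratio: r(k) = \frac{1}{2} * (k+\frac{5}{6}) (k+1) / [(k+\frac{17}{12}) (k+1)] ; factor over Q: parameters, x = \frac{1}{2}, and C = \frac{9}{10}.
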